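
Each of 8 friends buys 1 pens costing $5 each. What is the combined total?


Cost per person:
1 x $5 = $5
Group total:
8 x $5 = $40

$40


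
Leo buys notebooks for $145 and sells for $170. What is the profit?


Selling price = $170
Cost price = $145
Profit = selling price - cost price:
Profit = $170 - $145 = $25

$25


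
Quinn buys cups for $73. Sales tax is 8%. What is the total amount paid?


Calculate the tax:
8% of $73 = $5.84
Add tax to price:
$73 + $5.84 = $78.84

$78.84


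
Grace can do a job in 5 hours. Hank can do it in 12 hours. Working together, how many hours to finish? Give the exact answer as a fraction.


Grace's rate: 1/5 of the job per hour
Hank's rate: 1/12 of the job per hour
Combined rate: 1/5 + 1/12 = 17/60 per hour
Time = 1 / (17/60) = 60/17 hours (≈ 3.53 hours)

60/17 hours


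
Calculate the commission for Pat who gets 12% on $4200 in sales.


Convert rate to decimal:
12% = 0.12
Multiply by sales:
$4200 x 0.12 = $504

$504


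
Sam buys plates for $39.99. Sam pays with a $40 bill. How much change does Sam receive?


Start with the amount paid:
$40
Subtract the price:
$40 - $39.99 = $0.01

$0.01


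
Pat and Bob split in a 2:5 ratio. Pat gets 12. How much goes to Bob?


Find the multiplier:
12 / 2 = 6
Apply to Bob's share:
5 x 6 = 30

30


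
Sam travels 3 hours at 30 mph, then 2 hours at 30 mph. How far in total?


Leg 1 distance:
30 x 3 = 90 miles
Leg 2 distance:
30 x 2 = 60 miles
Total distance:
90 + 60 = 150 miles

150 miles


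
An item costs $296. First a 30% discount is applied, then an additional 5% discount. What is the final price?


First discount:
30% of $296 = $88.80
Price after first discount:
$296 - $88.80 = $207.20
Second discount:
5% of $207.20 = $10.36
Final price:
$207.20 - $10.36 = $196.84

$196.84


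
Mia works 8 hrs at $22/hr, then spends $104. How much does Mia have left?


Calculate earnings:
8 x $22 = $176
Subtract spending:
$176 - $104 = $72

$72


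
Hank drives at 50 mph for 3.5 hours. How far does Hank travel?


Use the formula: distance = speed x time
Speed = 50 mph, Time = 3.5 hours
50 x 3.5 = 175 miles

175 miles


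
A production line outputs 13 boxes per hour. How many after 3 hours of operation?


Production rate: 13 boxes per hour
Time: 3 hours
Total: 13 x 3 = 39 boxes

39 boxes


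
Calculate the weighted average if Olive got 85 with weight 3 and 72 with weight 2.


Weighted sum:
3 x 85 + 2 x 72 = 399
Total weight:
3 + 2 = 5
Weighted average:
399 / 5 = 79.8

79.8


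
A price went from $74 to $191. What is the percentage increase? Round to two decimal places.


Find the absolute change:
|191 - 74| = 117
Divide by original and multiply by 100:
117 / 74 x 100 = 158.1081...% ≈ 158.11%

158.11%


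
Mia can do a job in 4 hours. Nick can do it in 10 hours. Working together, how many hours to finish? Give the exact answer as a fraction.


Mia's rate: 1/4 of the job per hour
Nick's rate: 1/10 of the job per hour
Combined rate: 1/4 + 1/10 = 7/20 per hour
Time = 1 / (7/20) = 20/7 hours (≈ 2.86 hours)

20/7 hours


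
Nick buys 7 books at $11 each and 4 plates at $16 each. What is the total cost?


Cost of books:
7 x $11 = $77
Cost of plates:
4 x $16 = $64
Add both:
$77 + $64 = $141

$141


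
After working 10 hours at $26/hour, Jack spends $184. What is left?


Calculate earnings:
10 x $26 = $260
Subtract spending:
$260 - $184 = $76

$76


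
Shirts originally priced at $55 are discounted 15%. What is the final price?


Calculate the discount amount:
15% of $55 = $8.25
Subtract from original:
$55 - $8.25 = $46.75

$46.75


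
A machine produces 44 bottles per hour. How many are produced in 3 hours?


Production rate: 44 bottles per hour
Time: 3 hours
Total: 44 x 3 = 132 bottles

132 bottles


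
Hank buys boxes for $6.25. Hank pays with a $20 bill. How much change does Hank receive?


Start with the amount paid:
$20
Subtract the price:
$20 - $6.25 = $13.75

$13.75


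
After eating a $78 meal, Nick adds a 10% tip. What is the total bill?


Calculate the tip:
10% of $78 = $7.80
Add tip to meal cost:
$78 + $7.80 = $85.80

$85.80


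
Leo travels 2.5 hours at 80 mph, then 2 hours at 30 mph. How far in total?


Leg 1 distance:
80 x 2.5 = 200 miles
Leg 2 distance:
30 x 2 = 60 miles
Total distance:
200 + 60 = 260 miles

260 miles


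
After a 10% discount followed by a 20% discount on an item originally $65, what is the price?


First discount:
10% of $65 = $6.50
Price after first discount:
$65 - $6.50 = $58.50
Second discount:
20% of $58.50 = $11.70
Final price:
$58.50 - $11.70 = $46.80

$46.80


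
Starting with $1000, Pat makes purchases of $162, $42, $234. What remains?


Add up expenses:
$162 + $42 + $234 = $438
Subtract from budget:
$1000 - $438 = $562

$562


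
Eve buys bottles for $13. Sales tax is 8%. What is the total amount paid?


Calculate the tax:
8% of $13 = $1.04
Add tax to price:
$13 + $1.04 = $14.04

$14.04


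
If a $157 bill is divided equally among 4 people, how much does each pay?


Total bill: $157
Number of people: 4
Each pays: $157 / 4 = $39.25

$39.25


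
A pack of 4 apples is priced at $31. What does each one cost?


Total cost: $31
Number of items: 4
Unit price: $31 / 4 = $7.75

$7.75


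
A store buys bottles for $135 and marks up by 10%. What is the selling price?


Calculate the markup amount:
10% of $135 = $13.50
Add to cost:
$135 + $13.50 = $148.50

$148.50


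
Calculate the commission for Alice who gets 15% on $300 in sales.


Convert rate to decimal:
15% = 0.15
Multiply by sales:
$300 x 0.15 = $45

$45


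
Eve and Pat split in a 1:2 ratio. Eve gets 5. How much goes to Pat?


Find the multiplier:
5 / 1 = 5
Apply to Pat's share:
2 x 5 = 10

10


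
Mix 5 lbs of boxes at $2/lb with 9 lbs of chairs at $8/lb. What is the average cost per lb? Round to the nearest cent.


Cost of boxes:
5 x $2 = $10
Cost of chairs:
9 x $8 = $72
Total cost: $10 + $72 = $82
Total weight: 14 lbs
Average: $82 / 14 = $5.8571... ≈ $5.86/lb

$5.86/lb


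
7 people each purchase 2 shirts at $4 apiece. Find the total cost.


Cost per person:
2 x $4 = $8
Group total:
7 x $8 = $56

$56


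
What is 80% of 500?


Convert percentage to decimal:
80% = 0.8
Multiply:
500 x 0.8 = 400

400


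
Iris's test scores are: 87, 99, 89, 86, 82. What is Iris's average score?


Add the scores:
87 + 99 + 89 + 86 + 82 = 443
Divide by the number of tests:
443 / 5 = 88.6

88.6


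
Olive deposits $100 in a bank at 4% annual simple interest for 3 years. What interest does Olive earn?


Use the formula I = P x R x T / 100
P x R x T = 100 x 4 x 3 = 1200
I = 1200 / 100 = $12

$12


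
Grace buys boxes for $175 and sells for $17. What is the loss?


Selling price = $17
Cost price = $175
Loss = cost price - selling price:
Loss = $175 - $17 = $158

$158


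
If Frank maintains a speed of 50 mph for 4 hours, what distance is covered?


Use the formula: distance = speed x time
Speed = 50 mph, Time = 4 hours
50 x 4 = 200 miles

200 miles


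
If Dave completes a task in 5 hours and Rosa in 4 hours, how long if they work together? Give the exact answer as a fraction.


Dave's rate: 1/5 of the job per hour
Rosa's rate: 1/4 of the job per hour
Combined rate: 1/5 + 1/4 = 9/20 per hour
Time = 1 / (9/20) = 20/9 hours (≈ 2.22 hours)

20/9 hours


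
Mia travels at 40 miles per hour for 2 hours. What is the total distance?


Use the formula: distance = speed x time
Speed = 40 mph, Time = 2 hours
40 x 2 = 80 miles

80 miles


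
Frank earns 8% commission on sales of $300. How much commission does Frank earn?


Convert rate to decimal:
8% = 0.08
Multiply by sales:
$300 x 0.08 = $24

$24


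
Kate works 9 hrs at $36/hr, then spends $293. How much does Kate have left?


Calculate earnings:
9 x $36 = $324
Subtract spending:
$324 - $293 = $31

$31


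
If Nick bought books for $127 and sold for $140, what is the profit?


Selling price = $140
Cost price = $127
Profit = selling price - cost price:
Profit = $140 - $127 = $13

$13


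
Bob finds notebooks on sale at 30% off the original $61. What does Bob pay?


Calculate the discount amount:
30% of $61 = $18.30
Subtract from original:
$61 - $18.30 = $42.70

$42.70


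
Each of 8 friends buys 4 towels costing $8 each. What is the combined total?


Cost per person:
4 x $8 = $32
Group total:
8 x $32 = $256

$256


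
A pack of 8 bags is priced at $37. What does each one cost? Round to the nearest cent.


Total cost: $37
Number of items: 8
Unit price: $37 / 8 = $4.625 ≈ $4.63

$4.63


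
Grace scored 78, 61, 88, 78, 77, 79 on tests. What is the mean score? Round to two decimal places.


Add the scores:
78 + 61 + 88 + 78 + 77 + 79 = 461
Divide by the number of tests:
461 / 6 = 76.8333... ≈ 76.83

76.83


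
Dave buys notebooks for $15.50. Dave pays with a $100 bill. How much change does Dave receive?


Start with the amount paid:
$100
Subtract the price:
$100 - $15.50 = $84.50

$84.50


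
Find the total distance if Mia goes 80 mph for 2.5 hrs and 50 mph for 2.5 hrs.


Leg 1 distance:
80 x 2.5 = 200 miles
Leg 2 distance:
50 x 2.5 = 125 miles
Total distance:
200 + 125 = 325 miles

325 miles


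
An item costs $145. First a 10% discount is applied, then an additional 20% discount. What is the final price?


First discount:
10% of $145 = $14.50
Price after first discount:
$145 - $14.50 = $130.50
Second discount:
20% of $130.50 = $26.10
Final price:
$130.50 - $26.10 = $104.40

$104.40


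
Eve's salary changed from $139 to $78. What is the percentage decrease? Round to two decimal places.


Find the absolute change:
|78 - 139| = 61
Divide by original and multiply by 100:
61 / 139 x 100 = 43.8848...% ≈ 43.88%

43.88%


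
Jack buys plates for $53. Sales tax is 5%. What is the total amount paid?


Calculate the tax:
5% of $53 = $2.65
Add tax to price:
$53 + $2.65 = $55.65

$55.65


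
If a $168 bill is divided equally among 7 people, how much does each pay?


Total bill: $168
Number of people: 7
Each pays: $168 / 7 = $24

$24


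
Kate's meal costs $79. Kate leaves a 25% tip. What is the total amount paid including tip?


Calculate the tip:
25% of $79 = $19.75
Add tip to meal cost:
$79 + $19.75 = $98.75

$98.75


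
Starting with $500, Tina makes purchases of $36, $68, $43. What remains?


Add up expenses:
$36 + $68 + $43 = $147
Subtract from budget:
$500 - $147 = $353

$353


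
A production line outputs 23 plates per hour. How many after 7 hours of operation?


Production rate: 23 plates per hour
Time: 7 hours
Total: 23 x 7 = 161 plates

161 plates


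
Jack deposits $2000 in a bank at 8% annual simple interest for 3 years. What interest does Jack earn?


Use the formula I = P x R x T / 100
P x R x T = 2000 x 8 x 3 = 48000
I = 48000 / 100 = $480

$480


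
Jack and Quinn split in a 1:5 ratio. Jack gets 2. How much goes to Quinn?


Find the multiplier:
2 / 1 = 2
Apply to Quinn's share:
5 x 2 = 10

10


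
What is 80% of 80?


Convert percentage to decimal:
80% = 0.8
Multiply:
80 x 0.8 = 64

64


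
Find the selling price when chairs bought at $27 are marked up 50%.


Calculate the markup amount:
50% of $27 = $13.50
Add to cost:
$27 + $13.50 = $40.50

$40.50


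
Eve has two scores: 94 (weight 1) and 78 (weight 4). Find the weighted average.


Weighted sum:
1 x 94 + 4 x 78 = 406
Total weight:
1 + 4 = 5
Weighted average:
406 / 5 = 81.2

81.2


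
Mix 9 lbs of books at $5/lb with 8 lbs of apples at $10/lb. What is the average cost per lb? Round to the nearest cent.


Cost of books:
9 x $5 = $45
Cost of apples:
8 x $10 = $80
Total cost: $45 + $80 = $125
Total weight: 17 lbs
Average: $125 / 17 = $7.3529... ≈ $7.35/lb

$7.35/lb


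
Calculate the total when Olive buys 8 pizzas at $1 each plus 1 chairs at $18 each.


Cost of pizzas:
8 x $1 = $8
Cost of chairs:
1 x $18 = $18
Add both:
$8 + $18 = $26

$26


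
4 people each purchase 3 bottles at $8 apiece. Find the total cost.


Cost per person:
3 x $8 = $24
Group total:
4 x $24 = $96

$96


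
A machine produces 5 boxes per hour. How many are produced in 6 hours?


Production rate: 5 boxes per hour
Time: 6 hours
Total: 5 x 6 = 30 boxes

30 boxes


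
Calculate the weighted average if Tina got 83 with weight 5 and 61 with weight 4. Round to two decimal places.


Weighted sum:
5 x 83 + 4 x 61 = 659
Total weight:
5 + 4 = 9
Weighted average:
659 / 9 = 73.2222... ≈ 73.22

73.22


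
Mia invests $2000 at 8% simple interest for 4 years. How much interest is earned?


Use the formula I = P x R x T / 100
P x R x T = 2000 x 8 x 4 = 64000
I = 64000 / 100 = $640

$640


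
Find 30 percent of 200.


Convert percentage to decimal:
30% = 0.3
Multiply:
200 x 0.3 = 60

60


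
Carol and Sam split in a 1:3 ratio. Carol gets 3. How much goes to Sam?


Find the multiplier:
3 / 1 = 3
Apply to Sam's share:
3 x 3 = 9

9


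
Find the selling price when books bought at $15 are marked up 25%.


Calculate the markup amount:
25% of $15 = $3.75
Add to cost:
$15 + $3.75 = $18.75

$18.75


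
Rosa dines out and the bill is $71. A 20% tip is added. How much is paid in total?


Calculate the tip:
20% of $71 = $14.20
Add tip to meal cost:
$71 + $14.20 = $85.20

$85.20


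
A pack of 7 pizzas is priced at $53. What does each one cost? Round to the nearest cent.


Total cost: $53
Number of items: 7
Unit price: $53 / 7 = $7.5714... ≈ $7.57

$7.57


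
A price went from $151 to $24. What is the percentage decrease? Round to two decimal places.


Find the absolute change:
|24 - 151| = 127
Divide by original and multiply by 100:
127 / 151 x 100 = 84.1059...% ≈ 84.11%

84.11%


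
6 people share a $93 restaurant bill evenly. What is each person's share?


Total bill: $93
Number of people: 6
Each pays: $93 / 6 = $15.50

$15.50


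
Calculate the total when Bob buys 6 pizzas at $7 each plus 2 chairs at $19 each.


Cost of pizzas:
6 x $7 = $42
Cost of chairs:
2 x $19 = $38
Add both:
$42 + $38 = $80

$80


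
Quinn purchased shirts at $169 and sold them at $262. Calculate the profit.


Selling price = $262
Cost price = $169
Profit = selling price - cost price:
Profit = $262 - $169 = $93

$93


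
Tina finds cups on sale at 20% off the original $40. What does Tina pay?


Calculate the discount amount:
20% of $40 = $8
Subtract from original:
$40 - $8 = $32

$32


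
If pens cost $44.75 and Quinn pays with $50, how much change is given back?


Start with the amount paid:
$50
Subtract the price:
$50 - $44.75 = $5.25

$5.25


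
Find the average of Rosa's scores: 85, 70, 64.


Add the scores:
85 + 70 + 64 = 219
Divide by the number of tests:
219 / 3 = 73

73


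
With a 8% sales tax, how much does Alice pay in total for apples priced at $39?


Calculate the tax:
8% of $39 = $3.12
Add tax to price:
$39 + $3.12 = $42.12

$42.12


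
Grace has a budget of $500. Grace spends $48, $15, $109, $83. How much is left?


Add up expenses:
$48 + $15 + $109 + $83 = $255
Subtract from budget:
$500 - $255 = $245

$245


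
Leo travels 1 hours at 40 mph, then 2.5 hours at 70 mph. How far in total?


Leg 1 distance:
40 x 1 = 40 miles
Leg 2 distance:
70 x 2.5 = 175 miles
Total distance:
40 + 175 = 215 miles

215 miles


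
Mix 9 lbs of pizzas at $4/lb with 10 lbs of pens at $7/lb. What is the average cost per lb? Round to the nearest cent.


Cost of pizzas:
9 x $4 = $36
Cost of pens:
10 x $7 = $70
Total cost: $36 + $70 = $106
Total weight: 19 lbs
Average: $106 / 19 = $5.5789... ≈ $5.58/lb

$5.58/lb


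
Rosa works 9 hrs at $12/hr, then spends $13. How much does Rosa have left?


Calculate earnings:
9 x $12 = $108
Subtract spending:
$108 - $13 = $95

$95


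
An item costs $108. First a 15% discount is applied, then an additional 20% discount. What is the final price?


First discount:
15% of $108 = $16.20
Price after first discount:
$108 - $16.20 = $91.80
Second discount:
20% of $91.80 = $18.36
Final price:
$91.80 - $18.36 = $73.44

$73.44


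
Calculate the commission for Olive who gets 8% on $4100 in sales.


Convert rate to decimal:
8% = 0.08
Multiply by sales:
$4100 x 0.08 = $328

$328


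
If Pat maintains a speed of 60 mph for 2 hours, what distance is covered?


Use the formula: distance = speed x time
Speed = 60 mph, Time = 2 hours
60 x 2 = 120 miles

120 miles


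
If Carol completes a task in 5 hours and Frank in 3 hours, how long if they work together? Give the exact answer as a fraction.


Carol's rate: 1/5 of the job per hour
Frank's rate: 1/3 of the job per hour
Combined rate: 1/5 + 1/3 = 8/15 per hour
Time = 1 / (8/15) = 15/8 hours (≈ 1.88 hours)

15/8 hours


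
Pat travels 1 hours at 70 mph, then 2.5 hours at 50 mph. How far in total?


Leg 1 distance:
70 x 1 = 70 miles
Leg 2 distance:
50 x 2.5 = 125 miles
Total distance:
70 + 125 = 195 miles

195 miles


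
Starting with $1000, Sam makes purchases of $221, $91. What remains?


Add up expenses:
$221 + $91 = $312
Subtract from budget:
$1000 - $312 = $688

$688


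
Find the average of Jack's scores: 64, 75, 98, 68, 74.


Add the scores:
64 + 75 + 98 + 68 + 74 = 379
Divide by the number of tests:
379 / 5 = 75.8

75.8


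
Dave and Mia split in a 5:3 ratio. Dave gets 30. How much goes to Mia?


Find the multiplier:
30 / 5 = 6
Apply to Mia's share:
3 x 6 = 18

18


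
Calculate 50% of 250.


Convert percentage to decimal:
50% = 0.5
Multiply:
250 x 0.5 = 125

125


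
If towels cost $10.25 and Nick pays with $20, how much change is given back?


Start with the amount paid:
$20
Subtract the price:
$20 - $10.25 = $9.75

$9.75


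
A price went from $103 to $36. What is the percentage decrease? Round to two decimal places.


Find the absolute change:
|36 - 103| = 67
Divide by original and multiply by 100:
67 / 103 x 100 = 65.0485...% ≈ 65.05%

65.05%


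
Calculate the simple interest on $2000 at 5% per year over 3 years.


Use the formula I = P x R x T / 100
P x R x T = 2000 x 5 x 3 = 30000
I = 30000 / 100 = $300

$300


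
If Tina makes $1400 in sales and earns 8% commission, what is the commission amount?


Convert rate to decimal:
8% = 0.08
Multiply by sales:
$1400 x 0.08 = $112

$112


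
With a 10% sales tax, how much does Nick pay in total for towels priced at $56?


Calculate the tax:
10% of $56 = $5.60
Add tax to price:
$56 + $5.60 = $61.60

$61.60


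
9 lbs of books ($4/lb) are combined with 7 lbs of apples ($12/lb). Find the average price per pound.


Cost of books:
9 x $4 = $36
Cost of apples:
7 x $12 = $84
Total cost: $36 + $84 = $120
Total weight: 16 lbs
Average: $120 / 16 = $7.50/lb

$7.50/lb


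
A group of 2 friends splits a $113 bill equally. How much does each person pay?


Total bill: $113
Number of people: 2
Each pays: $113 / 2 = $56.50

$56.50


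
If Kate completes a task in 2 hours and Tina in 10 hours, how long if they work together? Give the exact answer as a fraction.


Kate's rate: 1/2 of the job per hour
Tina's rate: 1/10 of the job per hour
Combined rate: 1/2 + 1/10 = 3/5 per hour
Time = 1 / (3/5) = 5/3 hours (≈ 1.67 hours)

5/3 hours


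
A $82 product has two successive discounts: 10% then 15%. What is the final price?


First discount:
10% of $82 = $8.20
Price after first discount:
$82 - $8.20 = $73.80
Second discount:
15% of $73.80 = $11.07
Final price:
$73.80 - $11.07 = $62.73

$62.73


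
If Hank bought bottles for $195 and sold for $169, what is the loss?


Selling price = $169
Cost price = $195
Loss = cost price - selling price:
Loss = $195 - $169 = $26

$26


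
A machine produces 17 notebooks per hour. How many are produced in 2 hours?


Production rate: 17 notebooks per hour
Time: 2 hours
Total: 17 x 2 = 34 notebooks

34 notebooks


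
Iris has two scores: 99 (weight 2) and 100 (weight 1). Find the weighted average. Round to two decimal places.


Weighted sum:
2 x 99 + 1 x 100 = 298
Total weight:
2 + 1 = 3
Weighted average:
298 / 3 = 99.3333... ≈ 99.33

99.33


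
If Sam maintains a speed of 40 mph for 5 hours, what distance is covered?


Use the formula: distance = speed x time
Speed = 40 mph, Time = 5 hours
40 x 5 = 200 miles

200 miles


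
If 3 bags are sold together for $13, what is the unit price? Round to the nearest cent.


Total cost: $13
Number of items: 3
Unit price: $13 / 3 = $4.3333... ≈ $4.33

$4.33


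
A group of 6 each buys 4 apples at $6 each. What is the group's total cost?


Cost per person:
4 x $6 = $24
Group total:
6 x $24 = $144

$144


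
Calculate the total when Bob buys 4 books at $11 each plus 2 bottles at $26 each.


Cost of books:
4 x $11 = $44
Cost of bottles:
2 x $26 = $52
Add both:
$44 + $52 = $96

$96


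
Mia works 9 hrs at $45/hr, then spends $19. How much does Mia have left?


Calculate earnings:
9 x $45 = $405
Subtract spending:
$405 - $19 = $386

$386


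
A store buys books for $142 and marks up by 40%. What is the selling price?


Calculate the markup amount:
40% of $142 = $56.80
Add to cost:
$142 + $56.80 = $198.80

$198.80


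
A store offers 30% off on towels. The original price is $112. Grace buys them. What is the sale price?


Calculate the discount amount:
30% of $112 = $33.60
Subtract from original:
$112 - $33.60 = $78.40

$78.40


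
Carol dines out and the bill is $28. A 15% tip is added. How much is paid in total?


Calculate the tip:
15% of $28 = $4.20
Add tip to meal cost:
$28 + $4.20 = $32.20

$32.20


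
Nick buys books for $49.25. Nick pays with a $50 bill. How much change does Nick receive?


Start with the amount paid:
$50
Subtract the price:
$50 - $49.25 = $0.75

$0.75


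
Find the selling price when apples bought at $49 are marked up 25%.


Calculate the markup amount:
25% of $49 = $12.25
Add to cost:
$49 + $12.25 = $61.25

$61.25


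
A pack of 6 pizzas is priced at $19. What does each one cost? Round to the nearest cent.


Total cost: $19
Number of items: 6
Unit price: $19 / 6 = $3.1666... ≈ $3.17

$3.17


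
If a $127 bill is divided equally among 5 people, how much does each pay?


Total bill: $127
Number of people: 5
Each pays: $127 / 5 = $25.40

$25.40


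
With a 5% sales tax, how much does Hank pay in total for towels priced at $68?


Calculate the tax:
5% of $68 = $3.40
Add tax to price:
$68 + $3.40 = $71.40

$71.40


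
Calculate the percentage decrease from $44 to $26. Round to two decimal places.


Find the absolute change:
|26 - 44| = 18
Divide by original and multiply by 100:
18 / 44 x 100 = 40.9090...% ≈ 40.91%

40.91%


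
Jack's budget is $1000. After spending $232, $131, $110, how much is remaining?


Add up expenses:
$232 + $131 + $110 = $473
Subtract from budget:
$1000 - $473 = $527

$527


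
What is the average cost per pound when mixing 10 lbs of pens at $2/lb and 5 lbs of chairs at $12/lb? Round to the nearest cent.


Cost of pens:
10 x $2 = $20
Cost of chairs:
5 x $12 = $60
Total cost: $20 + $60 = $80
Total weight: 15 lbs
Average: $80 / 15 = $5.3333... ≈ $5.33/lb

$5.33/lb


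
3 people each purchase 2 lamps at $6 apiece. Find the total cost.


Cost per person:
2 x $6 = $12
Group total:
3 x $12 = $36

$36


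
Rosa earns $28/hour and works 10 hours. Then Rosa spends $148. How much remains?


Calculate earnings:
10 x $28 = $280
Subtract spending:
$280 - $148 = $132

$132


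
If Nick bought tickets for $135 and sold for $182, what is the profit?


Selling price = $182
Cost price = $135
Profit = selling price - cost price:
Profit = $182 - $135 = $47

$47


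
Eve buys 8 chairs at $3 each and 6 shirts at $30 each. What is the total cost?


Cost of chairs:
8 x $3 = $24
Cost of shirts:
6 x $30 = $180
Add both:
$24 + $180 = $204

$204


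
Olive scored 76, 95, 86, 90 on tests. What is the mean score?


Add the scores:
76 + 95 + 86 + 90 = 347
Divide by the number of tests:
347 / 4 = 86.75

86.75


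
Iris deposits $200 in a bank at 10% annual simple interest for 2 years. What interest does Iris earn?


Use the formula I = P x R x T / 100
P x R x T = 200 x 10 x 2 = 4000
I = 4000 / 100 = $40

$40


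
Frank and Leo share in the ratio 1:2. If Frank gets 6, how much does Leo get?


Find the multiplier:
6 / 1 = 6
Apply to Leo's share:
2 x 6 = 12

12


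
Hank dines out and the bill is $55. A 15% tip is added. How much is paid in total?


Calculate the tip:
15% of $55 = $8.25
Add tip to meal cost:
$55 + $8.25 = $63.25

$63.25


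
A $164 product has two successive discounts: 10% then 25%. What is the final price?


First discount:
10% of $164 = $16.40
Price after first discount:
$164 - $16.40 = $147.60
Second discount:
25% of $147.60 = $36.90
Final price:
$147.60 - $36.90 = $110.70

$110.70


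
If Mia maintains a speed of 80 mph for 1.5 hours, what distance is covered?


Use the formula: distance = speed x time
Speed = 80 mph, Time = 1.5 hours
80 x 1.5 = 120 miles

120 miles


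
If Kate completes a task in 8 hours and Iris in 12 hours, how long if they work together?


Kate's rate: 1/8 of the job per hour
Iris's rate: 1/12 of the job per hour
Combined rate: 1/8 + 1/12 = 5/24 per hour
Time = 1 / (5/24) = 24/5 = 4.8 hours

4.8 hours


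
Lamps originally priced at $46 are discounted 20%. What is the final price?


Calculate the discount amount:
20% of $46 = $9.20
Subtract from original:
$46 - $9.20 = $36.80

$36.80


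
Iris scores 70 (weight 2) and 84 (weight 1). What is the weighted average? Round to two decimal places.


Weighted sum:
2 x 70 + 1 x 84 = 224
Total weight:
2 + 1 = 3
Weighted average:
224 / 3 = 74.6666... ≈ 74.67

74.67


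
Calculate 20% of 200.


Convert percentage to decimal:
20% = 0.2
Multiply:
200 x 0.2 = 40

40


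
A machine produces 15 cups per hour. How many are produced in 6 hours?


Production rate: 15 cups per hour
Time: 6 hours
Total: 15 x 6 = 90 cups

90 cups


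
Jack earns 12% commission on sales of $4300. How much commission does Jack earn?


Convert rate to decimal:
12% = 0.12
Multiply by sales:
$4300 x 0.12 = $516

$516


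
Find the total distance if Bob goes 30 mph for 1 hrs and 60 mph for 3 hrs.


Leg 1 distance:
30 x 1 = 30 miles
Leg 2 distance:
60 x 3 = 180 miles
Total distance:
30 + 180 = 210 miles

210 miles


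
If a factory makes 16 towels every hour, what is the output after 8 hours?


Production rate: 16 towels per hour
Time: 8 hours
Total: 16 x 8 = 128 towels

128 towels


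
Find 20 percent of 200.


Convert percentage to decimal:
20% = 0.2
Multiply:
200 x 0.2 = 40

40


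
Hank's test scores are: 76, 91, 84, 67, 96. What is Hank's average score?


Add the scores:
76 + 91 + 84 + 67 + 96 = 414
Divide by the number of tests:
414 / 5 = 82.8

82.8


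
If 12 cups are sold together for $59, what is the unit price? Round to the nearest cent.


Total cost: $59
Number of items: 12
Unit price: $59 / 12 = $4.9166... ≈ $4.92

$4.92


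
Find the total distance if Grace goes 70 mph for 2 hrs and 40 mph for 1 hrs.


Leg 1 distance:
70 x 2 = 140 miles
Leg 2 distance:
40 x 1 = 40 miles
Total distance:
140 + 40 = 180 miles

180 miles


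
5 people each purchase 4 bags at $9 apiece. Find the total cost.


Cost per person:
4 x $9 = $36
Group total:
5 x $36 = $180

$180


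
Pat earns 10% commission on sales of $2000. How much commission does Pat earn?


Convert rate to decimal:
10% = 0.1
Multiply by sales:
$2000 x 0.1 = $200

$200


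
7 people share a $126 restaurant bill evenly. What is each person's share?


Total bill: $126
Number of people: 7
Each pays: $126 / 7 = $18

$18


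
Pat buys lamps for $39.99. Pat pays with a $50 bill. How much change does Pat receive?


Start with the amount paid:
$50
Subtract the price:
$50 - $39.99 = $10.01

$10.01


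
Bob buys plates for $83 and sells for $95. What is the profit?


Selling price = $95
Cost price = $83
Profit = selling price - cost price:
Profit = $95 - $83 = $12

$12


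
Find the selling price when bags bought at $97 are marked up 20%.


Calculate the markup amount:
20% of $97 = $19.40
Add to cost:
$97 + $19.40 = $116.40

$116.40


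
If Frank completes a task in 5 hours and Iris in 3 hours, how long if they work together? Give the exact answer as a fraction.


Frank's rate: 1/5 of the job per hour
Iris's rate: 1/3 of the job per hour
Combined rate: 1/5 + 1/3 = 8/15 per hour
Time = 1 / (8/15) = 15/8 hours (≈ 1.88 hours)

15/8 hours


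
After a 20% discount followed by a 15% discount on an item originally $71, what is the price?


First discount:
20% of $71 = $14.20
Price after first discount:
$71 - $14.20 = $56.80
Second discount:
15% of $56.80 = $8.52
Final price:
$56.80 - $8.52 = $48.28

$48.28


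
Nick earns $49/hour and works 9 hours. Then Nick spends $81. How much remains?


Calculate earnings:
9 x $49 = $441
Subtract spending:
$441 - $81 = $360

$360


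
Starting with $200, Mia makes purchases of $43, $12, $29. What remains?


Add up expenses:
$43 + $12 + $29 = $84
Subtract from budget:
$200 - $84 = $116

$116


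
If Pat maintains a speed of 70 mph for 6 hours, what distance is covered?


Use the formula: distance = speed x time
Speed = 70 mph, Time = 6 hours
70 x 6 = 420 miles

420 miles


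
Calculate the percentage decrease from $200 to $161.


Find the absolute change:
|161 - 200| = 39
Divide by original and multiply by 100:
39 / 200 x 100 = 19.5%

19.5%


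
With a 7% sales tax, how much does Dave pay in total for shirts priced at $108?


Calculate the tax:
7% of $108 = $7.56
Add tax to price:
$108 + $7.56 = $115.56

$115.56


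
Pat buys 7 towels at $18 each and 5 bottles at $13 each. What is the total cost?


Cost of towels:
7 x $18 = $126
Cost of bottles:
5 x $13 = $65
Add both:
$126 + $65 = $191

$191


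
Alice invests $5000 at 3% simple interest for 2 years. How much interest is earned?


Use the formula I = P x R x T / 100
P x R x T = 5000 x 3 x 2 = 30000
I = 30000 / 100 = $300

$300


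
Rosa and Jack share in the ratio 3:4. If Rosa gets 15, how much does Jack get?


Find the multiplier:
15 / 3 = 5
Apply to Jack's share:
4 x 5 = 20

20


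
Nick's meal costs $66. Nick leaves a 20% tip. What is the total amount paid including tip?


Calculate the tip:
20% of $66 = $13.20
Add tip to meal cost:
$66 + $13.20 = $79.20

$79.20


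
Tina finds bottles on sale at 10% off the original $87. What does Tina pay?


Calculate the discount amount:
10% of $87 = $8.70
Subtract from original:
$87 - $8.70 = $78.30

$78.30


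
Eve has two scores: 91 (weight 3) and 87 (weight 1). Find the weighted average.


Weighted sum:
3 x 91 + 1 x 87 = 360
Total weight:
3 + 1 = 4
Weighted average:
360 / 4 = 90

90


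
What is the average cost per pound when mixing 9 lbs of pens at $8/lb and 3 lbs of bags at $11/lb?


Cost of pens:
9 x $8 = $72
Cost of bags:
3 x $11 = $33
Total cost: $72 + $33 = $105
Total weight: 12 lbs
Average: $105 / 12 = $8.75/lb

$8.75/lb


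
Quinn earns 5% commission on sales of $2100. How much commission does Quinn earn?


Convert rate to decimal:
5% = 0.05
Multiply by sales:
$2100 x 0.05 = $105

$105


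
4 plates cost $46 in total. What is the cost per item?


Total cost: $46
Number of items: 4
Unit price: $46 / 4 = $11.50

$11.50


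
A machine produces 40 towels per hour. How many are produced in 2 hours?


Production rate: 40 towels per hour
Time: 2 hours
Total: 40 x 2 = 80 towels

80 towels


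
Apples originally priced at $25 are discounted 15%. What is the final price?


Calculate the discount amount:
15% of $25 = $3.75
Subtract from original:
$25 - $3.75 = $21.25

$21.25


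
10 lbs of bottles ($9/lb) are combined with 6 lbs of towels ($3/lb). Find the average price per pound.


Cost of bottles:
10 x $9 = $90
Cost of towels:
6 x $3 = $18
Total cost: $90 + $18 = $108
Total weight: 16 lbs
Average: $108 / 16 = $6.75/lb

$6.75/lb


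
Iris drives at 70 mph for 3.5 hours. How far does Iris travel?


Use the formula: distance = speed x time
Speed = 70 mph, Time = 3.5 hours
70 x 3.5 = 245 miles

245 miles


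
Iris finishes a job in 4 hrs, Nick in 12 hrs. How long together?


Iris's rate: 1/4 of the job per hour
Nick's rate: 1/12 of the job per hour
Combined rate: 1/4 + 1/12 = 1/3 per hour
Time = 1 / (1/3) = 3 hours

3 hours


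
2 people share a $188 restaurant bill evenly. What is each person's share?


Total bill: $188
Number of people: 2
Each pays: $188 / 2 = $94

$94


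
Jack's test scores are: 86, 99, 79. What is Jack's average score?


Add the scores:
86 + 99 + 79 = 264
Divide by the number of tests:
264 / 3 = 88

88


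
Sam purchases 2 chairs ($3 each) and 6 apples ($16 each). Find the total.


Cost of chairs:
2 x $3 = $6
Cost of apples:
6 x $16 = $96
Add both:
$6 + $96 = $102

$102


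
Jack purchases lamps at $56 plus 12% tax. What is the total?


Calculate the tax:
12% of $56 = $6.72
Add tax to price:
$56 + $6.72 = $62.72

$62.72


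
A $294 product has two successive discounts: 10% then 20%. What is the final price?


First discount:
10% of $294 = $29.40
Price after first discount:
$294 - $29.40 = $264.60
Second discount:
20% of $264.60 = $52.92
Final price:
$264.60 - $52.92 = $211.68

$211.68


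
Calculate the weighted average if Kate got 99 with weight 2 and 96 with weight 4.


Weighted sum:
2 x 99 + 4 x 96 = 582
Total weight:
2 + 4 = 6
Weighted average:
582 / 6 = 97

97


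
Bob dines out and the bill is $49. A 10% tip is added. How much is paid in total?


Calculate the tip:
10% of $49 = $4.90
Add tip to meal cost:
$49 + $4.90 = $53.90

$53.90


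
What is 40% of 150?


Convert percentage to decimal:
40% = 0.4
Multiply:
150 x 0.4 = 60

60


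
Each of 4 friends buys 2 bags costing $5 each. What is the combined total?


Cost per person:
2 x $5 = $10
Group total:
4 x $10 = $40

$40


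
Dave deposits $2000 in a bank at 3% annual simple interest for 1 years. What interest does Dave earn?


Use the formula I = P x R x T / 100
P x R x T = 2000 x 3 x 1 = 6000
I = 6000 / 100 = $60

$60


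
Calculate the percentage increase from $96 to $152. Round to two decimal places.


Find the absolute change:
|152 - 96| = 56
Divide by original and multiply by 100:
56 / 96 x 100 = 58.3333...% ≈ 58.33%

58.33%


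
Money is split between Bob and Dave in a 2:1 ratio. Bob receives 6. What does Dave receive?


Find the multiplier:
6 / 2 = 3
Apply to Dave's share:
1 x 3 = 3

3


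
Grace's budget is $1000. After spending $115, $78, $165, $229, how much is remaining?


Add up expenses:
$115 + $78 + $165 + $229 = $587
Subtract from budget:
$1000 - $587 = $413

$413


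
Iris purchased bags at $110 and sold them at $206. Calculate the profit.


Selling price = $206
Cost price = $110
Profit = selling price - cost price:
Profit = $206 - $110 = $96

$96


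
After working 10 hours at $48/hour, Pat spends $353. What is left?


Calculate earnings:
10 x $48 = $480
Subtract spending:
$480 - $353 = $127

$127


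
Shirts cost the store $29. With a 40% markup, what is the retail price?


Calculate the markup amount:
40% of $29 = $11.60
Add to cost:
$29 + $11.60 = $40.60

$40.60


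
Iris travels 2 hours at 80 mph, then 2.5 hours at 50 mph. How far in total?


Leg 1 distance:
80 x 2 = 160 miles
Leg 2 distance:
50 x 2.5 = 125 miles
Total distance:
160 + 125 = 285 miles

285 miles


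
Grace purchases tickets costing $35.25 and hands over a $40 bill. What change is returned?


Start with the amount paid:
$40
Subtract the price:
$40 - $35.25 = $4.75

$4.75


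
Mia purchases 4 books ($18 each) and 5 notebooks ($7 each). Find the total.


Cost of books:
4 x $18 = $72
Cost of notebooks:
5 x $7 = $35
Add both:
$72 + $35 = $107

$107


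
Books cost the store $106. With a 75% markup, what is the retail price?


Calculate the markup amount:
75% of $106 = $79.50
Add to cost:
$106 + $79.50 = $185.50

$185.50


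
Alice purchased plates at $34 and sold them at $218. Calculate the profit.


Selling price = $218
Cost price = $34
Profit = selling price - cost price:
Profit = $218 - $34 = $184

$184


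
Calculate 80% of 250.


Convert percentage to decimal:
80% = 0.8
Multiply:
250 x 0.8 = 200

200


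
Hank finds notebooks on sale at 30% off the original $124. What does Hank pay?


Calculate the discount amount:
30% of $124 = $37.20
Subtract from original:
$124 - $37.20 = $86.80

$86.80


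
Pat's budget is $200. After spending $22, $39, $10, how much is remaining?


Add up expenses:
$22 + $39 + $10 = $71
Subtract from budget:
$200 - $71 = $129

$129


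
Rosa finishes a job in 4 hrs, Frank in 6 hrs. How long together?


Rosa's rate: 1/4 of the job per hour
Frank's rate: 1/6 of the job per hour
Combined rate: 1/4 + 1/6 = 5/12 per hour
Time = 1 / (5/12) = 12/5 = 2.4 hours

2.4 hours


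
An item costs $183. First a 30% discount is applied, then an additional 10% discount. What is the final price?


First discount:
30% of $183 = $54.90
Price after first discount:
$183 - $54.90 = $128.10
Second discount:
10% of $128.10 = $12.81
Final price:
$128.10 - $12.81 = $115.29

$115.29


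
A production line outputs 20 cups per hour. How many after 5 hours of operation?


Production rate: 20 cups per hour
Time: 5 hours
Total: 20 x 5 = 100 cups

100 cups


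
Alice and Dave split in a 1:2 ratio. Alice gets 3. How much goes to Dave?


Find the multiplier:
3 / 1 = 3
Apply to Dave's share:
2 x 3 = 6

6


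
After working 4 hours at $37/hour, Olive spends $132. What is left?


Calculate earnings:
4 x $37 = $148
Subtract spending:
$148 - $132 = $16

$16


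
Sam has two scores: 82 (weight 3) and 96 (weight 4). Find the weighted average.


Weighted sum:
3 x 82 + 4 x 96 = 630
Total weight:
3 + 4 = 7
Weighted average:
630 / 7 = 90

90


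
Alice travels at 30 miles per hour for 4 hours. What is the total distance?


Use the formula: distance = speed x time
Speed = 30 mph, Time = 4 hours
30 x 4 = 120 miles

120 miles


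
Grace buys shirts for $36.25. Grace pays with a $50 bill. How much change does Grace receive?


Start with the amount paid:
$50
Subtract the price:
$50 - $36.25 = $13.75

$13.75


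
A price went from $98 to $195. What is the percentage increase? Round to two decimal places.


Find the absolute change:
|195 - 98| = 97
Divide by original and multiply by 100:
97 / 98 x 100 = 98.9795...% ≈ 98.98%

98.98%


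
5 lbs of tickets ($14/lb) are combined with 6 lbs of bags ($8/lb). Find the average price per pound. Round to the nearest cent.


Cost of tickets:
5 x $14 = $70
Cost of bags:
6 x $8 = $48
Total cost: $70 + $48 = $118
Total weight: 11 lbs
Average: $118 / 11 = $10.7272... ≈ $10.73/lb

$10.73/lb


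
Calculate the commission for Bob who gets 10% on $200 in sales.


Convert rate to decimal:
10% = 0.1
Multiply by sales:
$200 x 0.1 = $20

$20


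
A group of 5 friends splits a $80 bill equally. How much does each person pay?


Total bill: $80
Number of people: 5
Each pays: $80 / 5 = $16

$16


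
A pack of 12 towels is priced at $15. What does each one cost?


Total cost: $15
Number of items: 12
Unit price: $15 / 12 = $1.25

$1.25
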